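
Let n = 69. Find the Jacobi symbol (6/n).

0

Pull out 2: since 69 ≡ 5 (mod 8), (2/69) = -1.
Reciprocity: 3 ≡ 3 and 69 ≡ 1 (mod 4), so (3/69) = +(69/3).
Reduce top mod 3: now compute (0/3).
Top reduces to 0: gcd > 1, so the symbol is 0.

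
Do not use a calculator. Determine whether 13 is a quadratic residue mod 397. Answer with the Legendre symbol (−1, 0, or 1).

Reciprocity: 13 ≡ 1 and 397 ≡ 1 (mod 4), so (13/397) = +(397/13).
Reduce top mod 13: now compute (7/13).
Reciprocity: 7 ≡ 3 and 13 ≡ 1 (mod 4), so (7/13) = +(13/7).
Reduce top mod 7: now compute (6/7).
Pull out 2: since 7 ≡ 7 (mod 8), (2/7) = +1.
Reciprocity: 3 ≡ 3 and 7 ≡ 3 (mod 4), so (3/7) = −(7/3).
Reduce top mod 3: now compute (1/3).
Reached (1/3) = 1. Collecting the sign flips along the way, the symbol is -1.

-1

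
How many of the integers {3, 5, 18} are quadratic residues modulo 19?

1

(3/19) = -1 → non-residue.
(5/19) = +1 → QR.
(18/19) = -1 → non-residue.
Total quadratic residues among the 3: 1.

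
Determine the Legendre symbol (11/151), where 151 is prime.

1

Euler's criterion: (11/151) ≡ 11^75 (mod 151).
11^2 ≡ 121 (mod 151)
11^4 ≡ 145 (mod 151)
11^8 ≡ 36 (mod 151)
11^16 ≡ 88 (mod 151)
11^32 ≡ 43 (mod 151)
11^64 ≡ 37 (mod 151)
11^75 = 11^(64+8+2+1) ≡ 1 (mod 151).
Result is 1, so (11/151) = 1.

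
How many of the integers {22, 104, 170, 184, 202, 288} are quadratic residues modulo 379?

(22/379) = +1 → QR.
(104/379) = +1 → QR.
(170/379) = +1 → QR.
(184/379) = -1 → non-residue.
(202/379) = -1 → non-residue.
(288/379) = -1 → non-residue.
Total quadratic residues among the 6: 3.

3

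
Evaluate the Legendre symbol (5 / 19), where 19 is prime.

Reciprocity: 5 ≡ 1 and 19 ≡ 3 (mod 4), so (5/19) = +(19/5).
Reduce top mod 5: now compute (4/5).
Pull out 2^2: since 5 ≡ 5 (mod 8), (2/5) = -1, so (2/5)^2 = +1.
Reached (1/5) = 1. Collecting the sign flips along the way, the symbol is +1.

1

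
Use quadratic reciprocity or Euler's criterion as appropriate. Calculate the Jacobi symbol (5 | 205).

0

Reciprocity: 5 ≡ 1 and 205 ≡ 1 (mod 4), so (5/205) = +(205/5).
Reduce top mod 5: now compute (0/5).
Top reduces to 0: gcd > 1, so the symbol is 0.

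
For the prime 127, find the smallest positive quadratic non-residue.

(2/127) = +1, so 2 is a residue.
(3/127) = −1, so 3 is the smallest positive non-residue mod 127.

3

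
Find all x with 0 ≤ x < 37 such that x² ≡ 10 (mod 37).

11, 26

37 ≡ 1 (mod 4), so we find a root by search.
Trying successive values, 11² = 121 ≡ 10 (mod 37). The other root is 37 − 11 = 26.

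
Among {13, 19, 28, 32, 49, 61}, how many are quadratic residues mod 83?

3

(13/83) = -1 → non-residue.
(19/83) = -1 → non-residue.
(28/83) = +1 → QR.
(32/83) = -1 → non-residue.
(49/83) = +1 → QR.
(61/83) = +1 → QR.
Total quadratic residues among the 6: 3.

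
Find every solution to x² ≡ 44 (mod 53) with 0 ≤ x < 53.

53 ≡ 1 (mod 4), so we find a root by search.
Trying successive values, 16² = 256 ≡ 44 (mod 53). The other root is 53 − 16 = 37.

16, 37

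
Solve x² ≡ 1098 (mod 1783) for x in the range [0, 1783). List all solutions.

436, 1347

Since 1783 ≡ 3 (mod 4), a square root of 1098 is 1098^((1783+1)/4) = 1098^446 mod 1783.
Repeated squaring: 1098^2≡296, 1098^4≡249, 1098^8≡1379, 1098^16≡963, 1098^32≡209, 1098^64≡889, 1098^128≡452, 1098^256≡1042 (mod 1783).
1098^446 = 1098^(256+128+32+16+8+4+2) ≡ 1347 (mod 1783).
Check: 1347² = 1814409 ≡ 1098 (mod 1783). The two roots are 436 and 1347.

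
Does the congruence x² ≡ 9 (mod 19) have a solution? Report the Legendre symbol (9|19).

Reciprocity: 9 ≡ 1 and 19 ≡ 3 (mod 4), so (9/19) = +(19/9).
Reduce top mod 9: now compute (1/9).
Reached (1/9) = 1. Collecting the sign flips along the way, the symbol is +1.

1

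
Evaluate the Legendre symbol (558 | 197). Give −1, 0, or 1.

Euler's criterion: (558/197) ≡ 164^98 (mod 197).
164^2 ≡ 104 (mod 197)
164^4 ≡ 178 (mod 197)
164^8 ≡ 164 (mod 197)
164^16 ≡ 104 (mod 197)
164^32 ≡ 178 (mod 197)
164^64 ≡ 164 (mod 197)
164^98 = 164^(64+32+2) ≡ 1 (mod 197).
Result is 1, so (558/197) = 1.

1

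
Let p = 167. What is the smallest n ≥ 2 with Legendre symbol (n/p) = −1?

5

(2/167) = +1, so 2 is a residue.
(3/167) = +1, so 3 is a residue.
(4/167) = +1, so 4 is a residue.
(5/167) = −1, so 5 is the smallest positive non-residue mod 167.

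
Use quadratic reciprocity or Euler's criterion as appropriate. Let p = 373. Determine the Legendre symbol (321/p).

1

Euler's criterion: (321/373) ≡ 321^186 (mod 373).
321^2 ≡ 93 (mod 373)
321^4 ≡ 70 (mod 373)
321^8 ≡ 51 (mod 373)
321^16 ≡ 363 (mod 373)
321^32 ≡ 100 (mod 373)
321^64 ≡ 302 (mod 373)
321^128 ≡ 192 (mod 373)
321^186 = 321^(128+32+16+8+2) ≡ 1 (mod 373).
Result is 1, so (321/373) = 1.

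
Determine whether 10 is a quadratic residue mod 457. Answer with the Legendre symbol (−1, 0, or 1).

-1

Euler's criterion: (10/457) ≡ 10^228 (mod 457).
10^2 ≡ 100 (mod 457)
10^4 ≡ 403 (mod 457)
10^8 ≡ 174 (mod 457)
10^16 ≡ 114 (mod 457)
10^32 ≡ 200 (mod 457)
10^64 ≡ 241 (mod 457)
10^128 ≡ 42 (mod 457)
10^228 = 10^(128+64+32+4) ≡ 456 (mod 457).
Result is 456 ≡ −1, so (10/457) = −1.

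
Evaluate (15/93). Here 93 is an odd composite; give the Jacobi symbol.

Reciprocity: 15 ≡ 3 and 93 ≡ 1 (mod 4), so (15/93) = +(93/15).
Reduce top mod 15: now compute (3/15).
Reciprocity: 3 ≡ 3 and 15 ≡ 3 (mod 4), so (3/15) = −(15/3).
Reduce top mod 3: now compute (0/3).
Top reduces to 0: gcd > 1, so the symbol is 0.

0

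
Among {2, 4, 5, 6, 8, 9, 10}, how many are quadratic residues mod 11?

(2/11) = -1 → non-residue.
(4/11) = +1 → QR.
(5/11) = +1 → QR.
(6/11) = -1 → non-residue.
(8/11) = -1 → non-residue.
(9/11) = +1 → QR.
(10/11) = -1 → non-residue.
Total quadratic residues among the 7: 3.

3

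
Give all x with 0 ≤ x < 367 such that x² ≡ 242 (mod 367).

135, 232

Since 367 ≡ 3 (mod 4), a square root of 242 is 242^((367+1)/4) = 242^92 mod 367.
Repeated squaring: 242^2≡211, 242^4≡114, 242^8≡151, 242^16≡47, 242^32≡7, 242^64≡49 (mod 367).
242^92 = 242^(64+16+8+4) ≡ 135 (mod 367).
Check: 135² = 18225 ≡ 242 (mod 367). The two roots are 135 and 232.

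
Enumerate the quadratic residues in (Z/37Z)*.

1,3,4,7,9,10,11,12,16,21,25,26,27,28,30,33,34,36

Square k = 1,…,18 (k and 37−k give the same square):
1²=1, 2²=4, 3²=9, 4²=16, 5²=25, 6²=36, 7²≡12, 8²≡27, 9²≡7, 10²≡26, 11²≡10, 12²≡33, 13²≡21, 14²≡11, 15²≡3, 16²≡34, 17²≡30, 18²≡28 (mod 37).
So the quadratic residues mod 37 are {1, 3, 4, 7, 9, 10, 11, 12, 16, 21, 25, 26, 27, 28, 30, 33, 34, 36}.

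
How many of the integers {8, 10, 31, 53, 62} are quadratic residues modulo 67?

2

(8/67) = -1 → non-residue.
(10/67) = +1 → QR.
(31/67) = -1 → non-residue.
(53/67) = -1 → non-residue.
(62/67) = +1 → QR.
Total quadratic residues among the 5: 2.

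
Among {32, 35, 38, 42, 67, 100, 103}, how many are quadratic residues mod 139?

(32/139) = -1 → non-residue.
(35/139) = +1 → QR.
(38/139) = +1 → QR.
(42/139) = +1 → QR.
(67/139) = +1 → QR.
(100/139) = +1 → QR.
(103/139) = -1 → non-residue.
Total quadratic residues among the 7: 5.

5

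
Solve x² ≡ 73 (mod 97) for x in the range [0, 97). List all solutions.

97 ≡ 1 (mod 4), so we find a root by search.
Trying successive values, 48² = 2304 ≡ 73 (mod 97). The other root is 97 − 48 = 49.

48, 49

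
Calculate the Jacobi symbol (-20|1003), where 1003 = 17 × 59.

1

First reduce: -20 ≡ 983 (mod 1003).
Reciprocity: 983 ≡ 3 and 1003 ≡ 3 (mod 4), so (983/1003) = −(1003/983).
Reduce top mod 983: now compute (20/983).
Pull out 2^2: since 983 ≡ 7 (mod 8), (2/983) = +1, so (2/983)^2 = +1.
Reciprocity: 5 ≡ 1 and 983 ≡ 3 (mod 4), so (5/983) = +(983/5).
Reduce top mod 5: now compute (3/5).
Reciprocity: 3 ≡ 3 and 5 ≡ 1 (mod 4), so (3/5) = +(5/3).
Reduce top mod 3: now compute (2/3).
Pull out 2: since 3 ≡ 3 (mod 8), (2/3) = -1.
Reached (1/3) = 1. Collecting the sign flips along the way, the symbol is +1.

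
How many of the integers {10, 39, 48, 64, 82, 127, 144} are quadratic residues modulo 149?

(10/149) = -1 → non-residue.
(39/149) = +1 → QR.
(48/149) = -1 → non-residue.
(64/149) = +1 → QR.
(82/149) = +1 → QR.
(127/149) = +1 → QR.
(144/149) = +1 → QR.
Total quadratic residues among the 7: 5.

5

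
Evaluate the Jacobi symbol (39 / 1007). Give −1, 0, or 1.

Reciprocity: 39 ≡ 3 and 1007 ≡ 3 (mod 4), so (39/1007) = −(1007/39).
Reduce top mod 39: now compute (32/39).
Pull out 2^5: since 39 ≡ 7 (mod 8), (2/39) = +1, so (2/39)^5 = +1.
Reached (1/39) = 1. Collecting the sign flips along the way, the symbol is -1.

-1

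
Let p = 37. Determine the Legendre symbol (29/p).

Reciprocity: 29 ≡ 1 and 37 ≡ 1 (mod 4), so (29/37) = +(37/29).
Reduce top mod 29: now compute (8/29).
Pull out 2^3: since 29 ≡ 5 (mod 8), (2/29) = -1, so (2/29)^3 = -1.
Reached (1/29) = 1. Collecting the sign flips along the way, the symbol is -1.

-1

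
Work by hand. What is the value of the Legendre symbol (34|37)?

1

Pull out 2: since 37 ≡ 5 (mod 8), (2/37) = -1.
Reciprocity: 17 ≡ 1 and 37 ≡ 1 (mod 4), so (17/37) = +(37/17).
Reduce top mod 17: now compute (3/17).
Reciprocity: 3 ≡ 3 and 17 ≡ 1 (mod 4), so (3/17) = +(17/3).
Reduce top mod 3: now compute (2/3).
Pull out 2: since 3 ≡ 3 (mod 8), (2/3) = -1.
Reached (1/3) = 1. Collecting the sign flips along the way, the symbol is +1.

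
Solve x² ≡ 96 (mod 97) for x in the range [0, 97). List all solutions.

97 ≡ 1 (mod 4), so we find a root by search.
Trying successive values, 22² = 484 ≡ 96 (mod 97). The other root is 97 − 22 = 75.

22, 75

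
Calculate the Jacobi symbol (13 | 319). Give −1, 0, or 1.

-1

Reciprocity: 13 ≡ 1 and 319 ≡ 3 (mod 4), so (13/319) = +(319/13).
Reduce top mod 13: now compute (7/13).
Reciprocity: 7 ≡ 3 and 13 ≡ 1 (mod 4), so (7/13) = +(13/7).
Reduce top mod 7: now compute (6/7).
Pull out 2: since 7 ≡ 7 (mod 8), (2/7) = +1.
Reciprocity: 3 ≡ 3 and 7 ≡ 3 (mod 4), so (3/7) = −(7/3).
Reduce top mod 3: now compute (1/3).
Reached (1/3) = 1. Collecting the sign flips along the way, the symbol is -1.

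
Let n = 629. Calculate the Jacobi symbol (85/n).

Reciprocity: 85 ≡ 1 and 629 ≡ 1 (mod 4), so (85/629) = +(629/85).
Reduce top mod 85: now compute (34/85).
Pull out 2: since 85 ≡ 5 (mod 8), (2/85) = -1.
Reciprocity: 17 ≡ 1 and 85 ≡ 1 (mod 4), so (17/85) = +(85/17).
Reduce top mod 17: now compute (0/17).
Top reduces to 0: gcd > 1, so the symbol is 0.

0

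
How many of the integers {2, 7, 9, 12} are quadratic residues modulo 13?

(2/13) = -1 → non-residue.
(7/13) = -1 → non-residue.
(9/13) = +1 → QR.
(12/13) = +1 → QR.
Total quadratic residues among the 4: 2.

2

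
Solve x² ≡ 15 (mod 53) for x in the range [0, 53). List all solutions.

53 ≡ 1 (mod 4), so we find a root by search.
Trying successive values, 11² = 121 ≡ 15 (mod 53). The other root is 53 − 11 = 42.

11, 42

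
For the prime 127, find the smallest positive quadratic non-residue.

(2/127) = +1, so 2 is a residue.
(3/127) = −1, so 3 is the smallest positive non-residue mod 127.

3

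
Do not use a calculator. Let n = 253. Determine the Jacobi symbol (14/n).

-1

Pull out 2: since 253 ≡ 5 (mod 8), (2/253) = -1.
Reciprocity: 7 ≡ 3 and 253 ≡ 1 (mod 4), so (7/253) = +(253/7).
Reduce top mod 7: now compute (1/7).
Reached (1/7) = 1. Collecting the sign flips along the way, the symbol is -1.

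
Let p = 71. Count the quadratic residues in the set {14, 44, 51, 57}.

1

(14/71) = -1 → non-residue.
(44/71) = -1 → non-residue.
(51/71) = -1 → non-residue.
(57/71) = +1 → QR.
Total quadratic residues among the 4: 1.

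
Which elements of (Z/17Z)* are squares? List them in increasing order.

Square k = 1,…,8 (k and 17−k give the same square):
1²=1, 2²=4, 3²=9, 4²=16, 5²≡8, 6²≡2, 7²≡15, 8²≡13 (mod 17).
So the quadratic residues mod 17 are {1, 2, 4, 8, 9, 13, 15, 16}.

1, 2, 4, 8, 9, 13, 15, 16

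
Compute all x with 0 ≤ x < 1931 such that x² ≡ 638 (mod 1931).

611, 1320

Since 1931 ≡ 3 (mod 4), a square root of 638 is 638^((1931+1)/4) = 638^483 mod 1931.
Repeated squaring: 638^2≡1534, 638^4≡1198, 638^8≡471, 638^16≡1707, 638^32≡1901, 638^64≡900, 638^128≡911, 638^256≡1522 (mod 1931).
638^483 = 638^(256+128+64+32+2+1) ≡ 611 (mod 1931).
Check: 611² = 373321 ≡ 638 (mod 1931). The two roots are 611 and 1320.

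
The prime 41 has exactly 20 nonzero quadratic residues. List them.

Square k = 1,…,20 (k and 41−k give the same square):
1²=1, 2²=4, 3²=9, 4²=16, 5²=25, 6²=36, 7²≡8, 8²≡23, 9²≡40, 10²≡18, 11²≡39, 12²≡21, 13²≡5, 14²≡32, 15²≡20, 16²≡10, 17²≡2, 18²≡37, 19²≡33, 20²≡31 (mod 41).
So the quadratic residues mod 41 are {1, 2, 4, 5, 8, 9, 10, 16, 18, 20, 21, 23, 25, 31, 32, 33, 36, 37, 39, 40}.

1,2,4,5,8,9,10,16,18,20,21,23,25,31,32,33,36,37,39,40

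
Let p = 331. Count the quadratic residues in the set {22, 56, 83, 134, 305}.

(22/331) = +1 → QR.
(56/331) = +1 → QR.
(83/331) = +1 → QR.
(134/331) = -1 → non-residue.
(305/331) = -1 → non-residue.
Total quadratic residues among the 5: 3.

3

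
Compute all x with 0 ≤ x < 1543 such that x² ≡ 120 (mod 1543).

Since 1543 ≡ 3 (mod 4), a square root of 120 is 120^((1543+1)/4) = 120^386 mod 1543.
Repeated squaring: 120^2≡513, 120^4≡859, 120^8≡327, 120^16≡462, 120^32≡510, 120^64≡876, 120^128≡505, 120^256≡430 (mod 1543).
120^386 = 120^(256+128+2) ≡ 1065 (mod 1543).
Check: 1065² = 1134225 ≡ 120 (mod 1543). The two roots are 478 and 1065.

478, 1065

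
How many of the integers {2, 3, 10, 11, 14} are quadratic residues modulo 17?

1

(2/17) = +1 → QR.
(3/17) = -1 → non-residue.
(10/17) = -1 → non-residue.
(11/17) = -1 → non-residue.
(14/17) = -1 → non-residue.
Total quadratic residues among the 5: 1.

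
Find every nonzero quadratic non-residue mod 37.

Square k = 1,…,18 (k and 37−k give the same square):
1²=1, 2²=4, 3²=9, 4²=16, 5²=25, 6²=36, 7²≡12, 8²≡27, 9²≡7, 10²≡26, 11²≡10, 12²≡33, 13²≡21, 14²≡11, 15²≡3, 16²≡34, 17²≡30, 18²≡28 (mod 37).
The residues are {1, 3, 4, 7, 9, 10, 11, 12, 16, 21, 25, 26, 27, 28, 30, 33, 34, 36}; the non-residues are the remaining 18 nonzero classes.

2,5,6,8,13,14,15,17,18,19,20,22,23,24,29,31,32,35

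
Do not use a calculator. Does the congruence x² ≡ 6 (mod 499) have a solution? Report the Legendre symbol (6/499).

Euler's criterion: (6/499) ≡ 6^249 (mod 499).
6^2 ≡ 36 (mod 499)
6^4 ≡ 298 (mod 499)
6^8 ≡ 481 (mod 499)
6^16 ≡ 324 (mod 499)
6^32 ≡ 186 (mod 499)
6^64 ≡ 165 (mod 499)
6^128 ≡ 279 (mod 499)
6^249 = 6^(128+64+32+16+8+1) ≡ 1 (mod 499).
Result is 1, so (6/499) = 1.

1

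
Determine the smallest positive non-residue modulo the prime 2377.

5

(2/2377) = +1, so 2 is a residue.
(3/2377) = +1, so 3 is a residue.
(4/2377) = +1, so 4 is a residue.
(5/2377) = −1, so 5 is the smallest positive non-residue mod 2377.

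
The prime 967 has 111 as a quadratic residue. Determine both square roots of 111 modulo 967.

381, 586

Since 967 ≡ 3 (mod 4), a square root of 111 is 111^((967+1)/4) = 111^242 mod 967.
Repeated squaring: 111^2≡717, 111^4≡612, 111^8≡315, 111^16≡591, 111^32≡194, 111^64≡890, 111^128≡127 (mod 967).
111^242 = 111^(128+64+32+16+2) ≡ 586 (mod 967).
Check: 586² = 343396 ≡ 111 (mod 967). The two roots are 381 and 586.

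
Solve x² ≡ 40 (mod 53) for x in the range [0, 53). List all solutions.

53 ≡ 1 (mod 4), so we find a root by search.
Trying successive values, 26² = 676 ≡ 40 (mod 53). The other root is 53 − 26 = 27.

26, 27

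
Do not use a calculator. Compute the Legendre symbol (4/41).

1

Pull out 2^2: since 41 ≡ 1 (mod 8), (2/41) = +1, so (2/41)^2 = +1.
Reached (1/41) = 1. Collecting the sign flips along the way, the symbol is +1.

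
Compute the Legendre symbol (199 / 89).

Euler's criterion: (199/89) ≡ 21^44 (mod 89).
21^2 ≡ 85 (mod 89)
21^4 ≡ 16 (mod 89)
21^8 ≡ 78 (mod 89)
21^16 ≡ 32 (mod 89)
21^32 ≡ 45 (mod 89)
21^44 = 21^(32+8+4) ≡ 1 (mod 89).
Result is 1, so (199/89) = 1.

1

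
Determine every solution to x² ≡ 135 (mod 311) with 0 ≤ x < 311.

67, 244

Since 311 ≡ 3 (mod 4), a square root of 135 is 135^((311+1)/4) = 135^78 mod 311.
Repeated squaring: 135^2≡187, 135^4≡137, 135^8≡109, 135^16≡63, 135^32≡237, 135^64≡189 (mod 311).
135^78 = 135^(64+8+4+2) ≡ 67 (mod 311).
Check: 67² = 4489 ≡ 135 (mod 311). The two roots are 67 and 244.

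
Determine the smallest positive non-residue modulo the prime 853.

2

(2/853) = −1, so 2 is the smallest positive non-residue mod 853.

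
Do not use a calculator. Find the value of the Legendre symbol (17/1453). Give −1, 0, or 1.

Reciprocity: 17 ≡ 1 and 1453 ≡ 1 (mod 4), so (17/1453) = +(1453/17).
Reduce top mod 17: now compute (8/17).
Pull out 2^3: since 17 ≡ 1 (mod 8), (2/17) = +1, so (2/17)^3 = +1.
Reached (1/17) = 1. Collecting the sign flips along the way, the symbol is +1.

1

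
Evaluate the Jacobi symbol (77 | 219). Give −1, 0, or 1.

-1

Reciprocity: 77 ≡ 1 and 219 ≡ 3 (mod 4), so (77/219) = +(219/77).
Reduce top mod 77: now compute (65/77).
Reciprocity: 65 ≡ 1 and 77 ≡ 1 (mod 4), so (65/77) = +(77/65).
Reduce top mod 65: now compute (12/65).
Pull out 2^2: since 65 ≡ 1 (mod 8), (2/65) = +1, so (2/65)^2 = +1.
Reciprocity: 3 ≡ 3 and 65 ≡ 1 (mod 4), so (3/65) = +(65/3).
Reduce top mod 3: now compute (2/3).
Pull out 2: since 3 ≡ 3 (mod 8), (2/3) = -1.
Reached (1/3) = 1. Collecting the sign flips along the way, the symbol is -1.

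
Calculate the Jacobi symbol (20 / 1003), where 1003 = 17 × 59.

Pull out 2^2: since 1003 ≡ 3 (mod 8), (2/1003) = -1, so (2/1003)^2 = +1.
Reciprocity: 5 ≡ 1 and 1003 ≡ 3 (mod 4), so (5/1003) = +(1003/5).
Reduce top mod 5: now compute (3/5).
Reciprocity: 3 ≡ 3 and 5 ≡ 1 (mod 4), so (3/5) = +(5/3).
Reduce top mod 3: now compute (2/3).
Pull out 2: since 3 ≡ 3 (mod 8), (2/3) = -1.
Reached (1/3) = 1. Collecting the sign flips along the way, the symbol is -1.

-1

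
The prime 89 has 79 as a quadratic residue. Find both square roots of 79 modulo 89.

41, 48

89 ≡ 1 (mod 4), so we find a root by search.
Trying successive values, 41² = 1681 ≡ 79 (mod 89). The other root is 89 − 41 = 48.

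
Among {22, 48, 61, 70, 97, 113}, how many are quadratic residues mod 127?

(22/127) = +1 → QR.
(48/127) = -1 → non-residue.
(61/127) = +1 → QR.
(70/127) = +1 → QR.
(97/127) = -1 → non-residue.
(113/127) = +1 → QR.
Total quadratic residues among the 6: 4.

4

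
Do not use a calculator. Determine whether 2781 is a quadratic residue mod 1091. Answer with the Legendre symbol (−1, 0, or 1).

-1

First reduce: 2781 ≡ 599 (mod 1091).
Reciprocity: 599 ≡ 3 and 1091 ≡ 3 (mod 4), so (599/1091) = −(1091/599).
Reduce top mod 599: now compute (492/599).
Pull out 2^2: since 599 ≡ 7 (mod 8), (2/599) = +1, so (2/599)^2 = +1.
Reciprocity: 123 ≡ 3 and 599 ≡ 3 (mod 4), so (123/599) = −(599/123).
Reduce top mod 123: now compute (107/123).
Reciprocity: 107 ≡ 3 and 123 ≡ 3 (mod 4), so (107/123) = −(123/107).
Reduce top mod 107: now compute (16/107).
Pull out 2^4: since 107 ≡ 3 (mod 8), (2/107) = -1, so (2/107)^4 = +1.
Reached (1/107) = 1. Collecting the sign flips along the way, the symbol is -1.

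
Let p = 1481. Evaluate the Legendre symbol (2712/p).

First reduce: 2712 ≡ 1231 (mod 1481).
Reciprocity: 1231 ≡ 3 and 1481 ≡ 1 (mod 4), so (1231/1481) = +(1481/1231).
Reduce top mod 1231: now compute (250/1231).
Pull out 2: since 1231 ≡ 7 (mod 8), (2/1231) = +1.
Reciprocity: 125 ≡ 1 and 1231 ≡ 3 (mod 4), so (125/1231) = +(1231/125).
Reduce top mod 125: now compute (106/125).
Pull out 2: since 125 ≡ 5 (mod 8), (2/125) = -1.
Reciprocity: 53 ≡ 1 and 125 ≡ 1 (mod 4), so (53/125) = +(125/53).
Reduce top mod 53: now compute (19/53).
Reciprocity: 19 ≡ 3 and 53 ≡ 1 (mod 4), so (19/53) = +(53/19).
Reduce top mod 19: now compute (15/19).
Reciprocity: 15 ≡ 3 and 19 ≡ 3 (mod 4), so (15/19) = −(19/15).
Reduce top mod 15: now compute (4/15).
Pull out 2^2: since 15 ≡ 7 (mod 8), (2/15) = +1, so (2/15)^2 = +1.
Reached (1/15) = 1. Collecting the sign flips along the way, the symbol is +1.

1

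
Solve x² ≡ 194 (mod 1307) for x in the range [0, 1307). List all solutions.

466, 841

Since 1307 ≡ 3 (mod 4), a square root of 194 is 194^((1307+1)/4) = 194^327 mod 1307.
Repeated squaring: 194^2≡1040, 194^4≡711, 194^8≡1019, 194^16≡603, 194^32≡263, 194^64≡1205, 194^128≡1255, 194^256≡90 (mod 1307).
194^327 = 194^(256+64+4+2+1) ≡ 841 (mod 1307).
Check: 841² = 707281 ≡ 194 (mod 1307). The two roots are 466 and 841.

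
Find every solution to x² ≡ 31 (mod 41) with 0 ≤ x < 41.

41 ≡ 1 (mod 4), so we find a root by search.
Trying successive values, 20² = 400 ≡ 31 (mod 41). The other root is 41 − 20 = 21.

20, 21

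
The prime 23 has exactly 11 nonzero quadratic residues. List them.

Square k = 1,…,11 (k and 23−k give the same square):
1²=1, 2²=4, 3²=9, 4²=16, 5²≡2, 6²≡13, 7²≡3, 8²≡18, 9²≡12, 10²≡8, 11²≡6 (mod 23).
So the quadratic residues mod 23 are {1, 2, 3, 4, 6, 8, 9, 12, 13, 16, 18}.

1 2 3 4 6 8 9 12 13 16 18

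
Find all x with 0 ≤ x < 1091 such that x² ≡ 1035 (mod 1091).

Since 1091 ≡ 3 (mod 4), a square root of 1035 is 1035^((1091+1)/4) = 1035^273 mod 1091.
Repeated squaring: 1035^2≡954, 1035^4≡222, 1035^8≡189, 1035^16≡809, 1035^32≡972, 1035^64≡1069, 1035^128≡484, 1035^256≡782 (mod 1091).
1035^273 = 1035^(256+16+1) ≡ 315 (mod 1091).
Check: 315² = 99225 ≡ 1035 (mod 1091). The two roots are 315 and 776.

315, 776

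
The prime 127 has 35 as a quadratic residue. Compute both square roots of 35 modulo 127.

17, 110

Since 127 ≡ 3 (mod 4), a square root of 35 is 35^((127+1)/4) = 35^32 mod 127.
Repeated squaring: 35^2≡82, 35^4≡120, 35^8≡49, 35^16≡115, 35^32≡17 (mod 127).
35^32 = 35^(32) ≡ 17 (mod 127).
Check: 17² = 289 ≡ 35 (mod 127). The two roots are 17 and 110.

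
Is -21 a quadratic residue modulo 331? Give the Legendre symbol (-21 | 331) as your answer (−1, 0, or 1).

First reduce: -21 ≡ 310 (mod 331).
Pull out 2: since 331 ≡ 3 (mod 8), (2/331) = -1.
Reciprocity: 155 ≡ 3 and 331 ≡ 3 (mod 4), so (155/331) = −(331/155).
Reduce top mod 155: now compute (21/155).
Reciprocity: 21 ≡ 1 and 155 ≡ 3 (mod 4), so (21/155) = +(155/21).
Reduce top mod 21: now compute (8/21).
Pull out 2^3: since 21 ≡ 5 (mod 8), (2/21) = -1, so (2/21)^3 = -1.
Reached (1/21) = 1. Collecting the sign flips along the way, the symbol is -1.

-1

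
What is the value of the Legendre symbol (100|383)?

1

Euler's criterion: (100/383) ≡ 100^191 (mod 383).
100^2 ≡ 42 (mod 383)
100^4 ≡ 232 (mod 383)
100^8 ≡ 204 (mod 383)
100^16 ≡ 252 (mod 383)
100^32 ≡ 309 (mod 383)
100^64 ≡ 114 (mod 383)
100^128 ≡ 357 (mod 383)
100^191 = 100^(128+32+16+8+4+2+1) ≡ 1 (mod 383).
Result is 1, so (100/383) = 1.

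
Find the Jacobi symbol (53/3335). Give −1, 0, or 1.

1

Reciprocity: 53 ≡ 1 and 3335 ≡ 3 (mod 4), so (53/3335) = +(3335/53).
Reduce top mod 53: now compute (49/53).
Reciprocity: 49 ≡ 1 and 53 ≡ 1 (mod 4), so (49/53) = +(53/49).
Reduce top mod 49: now compute (4/49).
Pull out 2^2: since 49 ≡ 1 (mod 8), (2/49) = +1, so (2/49)^2 = +1.
Reached (1/49) = 1. Collecting the sign flips along the way, the symbol is +1.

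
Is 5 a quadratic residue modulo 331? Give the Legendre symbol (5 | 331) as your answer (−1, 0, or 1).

Reciprocity: 5 ≡ 1 and 331 ≡ 3 (mod 4), so (5/331) = +(331/5).
Reduce top mod 5: now compute (1/5).
Reached (1/5) = 1. Collecting the sign flips along the way, the symbol is +1.

1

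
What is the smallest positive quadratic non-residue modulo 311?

(2/311) = +1, so 2 is a residue.
(3/311) = +1, so 3 is a residue.
(4/311) = +1, so 4 is a residue.
(5/311) = +1, so 5 is a residue.
(6/311) = +1, so 6 is a residue.
(7/311) = +1, so 7 is a residue.
(8/311) = +1, so 8 is a residue.
(9/311) = +1, so 9 is a residue.
(10/311) = +1, so 10 is a residue.
(11/311) = −1, so 11 is the smallest positive non-residue mod 311.

11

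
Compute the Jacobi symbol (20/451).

Pull out 2^2: since 451 ≡ 3 (mod 8), (2/451) = -1, so (2/451)^2 = +1.
Reciprocity: 5 ≡ 1 and 451 ≡ 3 (mod 4), so (5/451) = +(451/5).
Reduce top mod 5: now compute (1/5).
Reached (1/5) = 1. Collecting the sign flips along the way, the symbol is +1.

1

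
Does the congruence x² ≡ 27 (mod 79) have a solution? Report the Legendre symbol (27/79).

Reciprocity: 27 ≡ 3 and 79 ≡ 3 (mod 4), so (27/79) = −(79/27).
Reduce top mod 27: now compute (25/27).
Reciprocity: 25 ≡ 1 and 27 ≡ 3 (mod 4), so (25/27) = +(27/25).
Reduce top mod 25: now compute (2/25).
Pull out 2: since 25 ≡ 1 (mod 8), (2/25) = +1.
Reached (1/25) = 1. Collecting the sign flips along the way, the symbol is -1.

-1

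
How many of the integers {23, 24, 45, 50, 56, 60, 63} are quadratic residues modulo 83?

(23/83) = +1 → QR.
(24/83) = -1 → non-residue.
(45/83) = -1 → non-residue.
(50/83) = -1 → non-residue.
(56/83) = -1 → non-residue.
(60/83) = -1 → non-residue.
(63/83) = +1 → QR.
Total quadratic residues among the 7: 2.

2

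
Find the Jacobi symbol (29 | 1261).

-1

Reciprocity: 29 ≡ 1 and 1261 ≡ 1 (mod 4), so (29/1261) = +(1261/29).
Reduce top mod 29: now compute (14/29).
Pull out 2: since 29 ≡ 5 (mod 8), (2/29) = -1.
Reciprocity: 7 ≡ 3 and 29 ≡ 1 (mod 4), so (7/29) = +(29/7).
Reduce top mod 7: now compute (1/7).
Reached (1/7) = 1. Collecting the sign flips along the way, the symbol is -1.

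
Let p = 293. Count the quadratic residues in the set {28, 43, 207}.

1

(28/293) = -1 → non-residue.
(43/293) = +1 → QR.
(207/293) = -1 → non-residue.
Total quadratic residues among the 3: 1.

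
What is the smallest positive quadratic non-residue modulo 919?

3

(2/919) = +1, so 2 is a residue.
(3/919) = −1, so 3 is the smallest positive non-residue mod 919.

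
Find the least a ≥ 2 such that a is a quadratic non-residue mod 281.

(2/281) = +1, so 2 is a residue.
(3/281) = −1, so 3 is the smallest positive non-residue mod 281.

3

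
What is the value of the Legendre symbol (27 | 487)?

Reciprocity: 27 ≡ 3 and 487 ≡ 3 (mod 4), so (27/487) = −(487/27).
Reduce top mod 27: now compute (1/27).
Reached (1/27) = 1. Collecting the sign flips along the way, the symbol is -1.

-1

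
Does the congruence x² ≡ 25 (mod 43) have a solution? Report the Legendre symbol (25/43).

Reciprocity: 25 ≡ 1 and 43 ≡ 3 (mod 4), so (25/43) = +(43/25).
Reduce top mod 25: now compute (18/25).
Pull out 2: since 25 ≡ 1 (mod 8), (2/25) = +1.
Reciprocity: 9 ≡ 1 and 25 ≡ 1 (mod 4), so (9/25) = +(25/9).
Reduce top mod 9: now compute (7/9).
Reciprocity: 7 ≡ 3 and 9 ≡ 1 (mod 4), so (7/9) = +(9/7).
Reduce top mod 7: now compute (2/7).
Pull out 2: since 7 ≡ 7 (mod 8), (2/7) = +1.
Reached (1/7) = 1. Collecting the sign flips along the way, the symbol is +1.

1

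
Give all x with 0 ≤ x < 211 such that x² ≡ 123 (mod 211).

Since 211 ≡ 3 (mod 4), a square root of 123 is 123^((211+1)/4) = 123^53 mod 211.
Repeated squaring: 123^2≡148, 123^4≡171, 123^8≡123, 123^16≡148, 123^32≡171 (mod 211).
123^53 = 123^(32+16+4+1) ≡ 171 (mod 211).
Check: 171² = 29241 ≡ 123 (mod 211). The two roots are 40 and 171.

40, 171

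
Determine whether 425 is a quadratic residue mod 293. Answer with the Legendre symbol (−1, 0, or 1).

1

First reduce: 425 ≡ 132 (mod 293).
Pull out 2^2: since 293 ≡ 5 (mod 8), (2/293) = -1, so (2/293)^2 = +1.
Reciprocity: 33 ≡ 1 and 293 ≡ 1 (mod 4), so (33/293) = +(293/33).
Reduce top mod 33: now compute (29/33).
Reciprocity: 29 ≡ 1 and 33 ≡ 1 (mod 4), so (29/33) = +(33/29).
Reduce top mod 29: now compute (4/29).
Pull out 2^2: since 29 ≡ 5 (mod 8), (2/29) = -1, so (2/29)^2 = +1.
Reached (1/29) = 1. Collecting the sign flips along the way, the symbol is +1.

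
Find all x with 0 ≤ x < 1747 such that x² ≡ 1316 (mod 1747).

Since 1747 ≡ 3 (mod 4), a square root of 1316 is 1316^((1747+1)/4) = 1316^437 mod 1747.
Repeated squaring: 1316^2≡579, 1316^4≡1564, 1316^8≡296, 1316^16≡266, 1316^32≡876, 1316^64≡443, 1316^128≡585, 1316^256≡1560 (mod 1747).
1316^437 = 1316^(256+128+32+16+4+1) ≡ 1338 (mod 1747).
Check: 1338² = 1790244 ≡ 1316 (mod 1747). The two roots are 409 and 1338.

409, 1338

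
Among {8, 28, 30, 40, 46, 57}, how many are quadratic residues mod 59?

(8/59) = -1 → non-residue.
(28/59) = +1 → QR.
(30/59) = -1 → non-residue.
(40/59) = -1 → non-residue.
(46/59) = +1 → QR.
(57/59) = +1 → QR.
Total quadratic residues among the 6: 3.

3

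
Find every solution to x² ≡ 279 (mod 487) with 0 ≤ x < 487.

124, 363

Since 487 ≡ 3 (mod 4), a square root of 279 is 279^((487+1)/4) = 279^122 mod 487.
Repeated squaring: 279^2≡408, 279^4≡397, 279^8≡308, 279^16≡386, 279^32≡461, 279^64≡189 (mod 487).
279^122 = 279^(64+32+16+8+2) ≡ 124 (mod 487).
Check: 124² = 15376 ≡ 279 (mod 487). The two roots are 124 and 363.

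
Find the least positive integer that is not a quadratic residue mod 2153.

3

(2/2153) = +1, so 2 is a residue.
(3/2153) = −1, so 3 is the smallest positive non-residue mod 2153.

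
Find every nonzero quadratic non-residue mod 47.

Square k = 1,…,23 (k and 47−k give the same square):
1²=1, 2²=4, 3²=9, 4²=16, 5²=25, 6²=36, 7²≡2, 8²≡17, 9²≡34, 10²≡6, 11²≡27, 12²≡3, 13²≡28, 14²≡8, 15²≡37, 16²≡21, 17²≡7, 18²≡42, 19²≡32, 20²≡24, 21²≡18, 22²≡14, 23²≡12 (mod 47).
The residues are {1, 2, 3, 4, 6, 7, 8, 9, 12, 14, 16, 17, 18, 21, 24, 25, 27, 28, 32, 34, 36, 37, 42}; the non-residues are the remaining 23 nonzero classes.

5, 10, 11, 13, 15, 19, 20, 22, 23, 26, 29, 30, 31, 33, 35, 38, 39, 40, 41, 43, 44, 45, 46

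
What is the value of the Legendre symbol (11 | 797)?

1

Euler's criterion: (11/797) ≡ 11^398 (mod 797).
11^2 ≡ 121 (mod 797)
11^4 ≡ 295 (mod 797)
11^8 ≡ 152 (mod 797)
11^16 ≡ 788 (mod 797)
11^32 ≡ 81 (mod 797)
11^64 ≡ 185 (mod 797)
11^128 ≡ 751 (mod 797)
11^256 ≡ 522 (mod 797)
11^398 = 11^(256+128+8+4+2) ≡ 1 (mod 797).
Result is 1, so (11/797) = 1.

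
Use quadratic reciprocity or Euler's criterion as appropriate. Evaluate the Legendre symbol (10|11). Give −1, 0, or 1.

Pull out 2: since 11 ≡ 3 (mod 8), (2/11) = -1.
Reciprocity: 5 ≡ 1 and 11 ≡ 3 (mod 4), so (5/11) = +(11/5).
Reduce top mod 5: now compute (1/5).
Reached (1/5) = 1. Collecting the sign flips along the way, the symbol is -1.

-1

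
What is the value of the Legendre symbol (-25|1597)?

First reduce: -25 ≡ 1572 (mod 1597).
Pull out 2^2: since 1597 ≡ 5 (mod 8), (2/1597) = -1, so (2/1597)^2 = +1.
Reciprocity: 393 ≡ 1 and 1597 ≡ 1 (mod 4), so (393/1597) = +(1597/393).
Reduce top mod 393: now compute (25/393).
Reciprocity: 25 ≡ 1 and 393 ≡ 1 (mod 4), so (25/393) = +(393/25).
Reduce top mod 25: now compute (18/25).
Pull out 2: since 25 ≡ 1 (mod 8), (2/25) = +1.
Reciprocity: 9 ≡ 1 and 25 ≡ 1 (mod 4), so (9/25) = +(25/9).
Reduce top mod 9: now compute (7/9).
Reciprocity: 7 ≡ 3 and 9 ≡ 1 (mod 4), so (7/9) = +(9/7).
Reduce top mod 7: now compute (2/7).
Pull out 2: since 7 ≡ 7 (mod 8), (2/7) = +1.
Reached (1/7) = 1. Collecting the sign flips along the way, the symbol is +1.

1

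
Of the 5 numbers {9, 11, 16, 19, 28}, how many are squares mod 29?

3

(9/29) = +1 → QR.
(11/29) = -1 → non-residue.
(16/29) = +1 → QR.
(19/29) = -1 → non-residue.
(28/29) = +1 → QR.
Total quadratic residues among the 5: 3.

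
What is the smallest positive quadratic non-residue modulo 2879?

(2/2879) = +1, so 2 is a residue.
(3/2879) = +1, so 3 is a residue.
(4/2879) = +1, so 4 is a residue.
(5/2879) = +1, so 5 is a residue.
(6/2879) = +1, so 6 is a residue.
(7/2879) = −1, so 7 is the smallest positive non-residue mod 2879.

7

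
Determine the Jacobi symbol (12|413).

-1

Pull out 2^2: since 413 ≡ 5 (mod 8), (2/413) = -1, so (2/413)^2 = +1.
Reciprocity: 3 ≡ 3 and 413 ≡ 1 (mod 4), so (3/413) = +(413/3).
Reduce top mod 3: now compute (2/3).
Pull out 2: since 3 ≡ 3 (mod 8), (2/3) = -1.
Reached (1/3) = 1. Collecting the sign flips along the way, the symbol is -1.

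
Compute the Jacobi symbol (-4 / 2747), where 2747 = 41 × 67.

First reduce: -4 ≡ 2743 (mod 2747).
Reciprocity: 2743 ≡ 3 and 2747 ≡ 3 (mod 4), so (2743/2747) = −(2747/2743).
Reduce top mod 2743: now compute (4/2743).
Pull out 2^2: since 2743 ≡ 7 (mod 8), (2/2743) = +1, so (2/2743)^2 = +1.
Reached (1/2743) = 1. Collecting the sign flips along the way, the symbol is -1.

-1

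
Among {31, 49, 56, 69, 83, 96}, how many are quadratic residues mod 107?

(31/107) = -1 → non-residue.
(49/107) = +1 → QR.
(56/107) = +1 → QR.
(69/107) = +1 → QR.
(83/107) = +1 → QR.
(96/107) = -1 → non-residue.
Total quadratic residues among the 6: 4.

4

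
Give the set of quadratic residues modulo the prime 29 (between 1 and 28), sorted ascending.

1,4,5,6,7,9,13,16,20,22,23,24,25,28

Square k = 1,…,14 (k and 29−k give the same square):
1²=1, 2²=4, 3²=9, 4²=16, 5²=25, 6²≡7, 7²≡20, 8²≡6, 9²≡23, 10²≡13, 11²≡5, 12²≡28, 13²≡24, 14²≡22 (mod 29).
So the quadratic residues mod 29 are {1, 4, 5, 6, 7, 9, 13, 16, 20, 22, 23, 24, 25, 28}.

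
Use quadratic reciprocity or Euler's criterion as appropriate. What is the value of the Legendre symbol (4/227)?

Pull out 2^2: since 227 ≡ 3 (mod 8), (2/227) = -1, so (2/227)^2 = +1.
Reached (1/227) = 1. Collecting the sign flips along the way, the symbol is +1.

1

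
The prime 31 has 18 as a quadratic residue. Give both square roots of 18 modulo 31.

Since 31 ≡ 3 (mod 4), a square root of 18 is 18^((31+1)/4) = 18^8 mod 31.
Repeated squaring: 18^2≡14, 18^4≡10, 18^8≡7 (mod 31).
18^8 = 18^(8) ≡ 7 (mod 31).
Check: 7² = 49 ≡ 18 (mod 31). The two roots are 7 and 24.

7, 24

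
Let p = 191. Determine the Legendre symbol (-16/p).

First reduce: -16 ≡ 175 (mod 191).
Reciprocity: 175 ≡ 3 and 191 ≡ 3 (mod 4), so (175/191) = −(191/175).
Reduce top mod 175: now compute (16/175).
Pull out 2^4: since 175 ≡ 7 (mod 8), (2/175) = +1, so (2/175)^4 = +1.
Reached (1/175) = 1. Collecting the sign flips along the way, the symbol is -1.

-1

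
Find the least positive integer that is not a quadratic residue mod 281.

3

(2/281) = +1, so 2 is a residue.
(3/281) = −1, so 3 is the smallest positive non-residue mod 281.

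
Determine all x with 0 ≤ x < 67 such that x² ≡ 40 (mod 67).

24, 43

Since 67 ≡ 3 (mod 4), a square root of 40 is 40^((67+1)/4) = 40^17 mod 67.
Repeated squaring: 40^2≡59, 40^4≡64, 40^8≡9, 40^16≡14 (mod 67).
40^17 = 40^(16+1) ≡ 24 (mod 67).
Check: 24² = 576 ≡ 40 (mod 67). The two roots are 24 and 43.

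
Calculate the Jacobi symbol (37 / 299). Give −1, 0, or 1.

1

Reciprocity: 37 ≡ 1 and 299 ≡ 3 (mod 4), so (37/299) = +(299/37).
Reduce top mod 37: now compute (3/37).
Reciprocity: 3 ≡ 3 and 37 ≡ 1 (mod 4), so (3/37) = +(37/3).
Reduce top mod 3: now compute (1/3).
Reached (1/3) = 1. Collecting the sign flips along the way, the symbol is +1.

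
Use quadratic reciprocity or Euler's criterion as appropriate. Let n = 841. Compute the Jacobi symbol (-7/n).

First reduce: -7 ≡ 834 (mod 841).
Pull out 2: since 841 ≡ 1 (mod 8), (2/841) = +1.
Reciprocity: 417 ≡ 1 and 841 ≡ 1 (mod 4), so (417/841) = +(841/417).
Reduce top mod 417: now compute (7/417).
Reciprocity: 7 ≡ 3 and 417 ≡ 1 (mod 4), so (7/417) = +(417/7).
Reduce top mod 7: now compute (4/7).
Pull out 2^2: since 7 ≡ 7 (mod 8), (2/7) = +1, so (2/7)^2 = +1.
Reached (1/7) = 1. Collecting the sign flips along the way, the symbol is +1.

1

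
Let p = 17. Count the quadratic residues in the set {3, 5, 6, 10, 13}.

(3/17) = -1 → non-residue.
(5/17) = -1 → non-residue.
(6/17) = -1 → non-residue.
(10/17) = -1 → non-residue.
(13/17) = +1 → QR.
Total quadratic residues among the 5: 1.

1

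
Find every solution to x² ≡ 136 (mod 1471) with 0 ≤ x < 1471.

Since 1471 ≡ 3 (mod 4), a square root of 136 is 136^((1471+1)/4) = 136^368 mod 1471.
Repeated squaring: 136^2≡844, 136^4≡372, 136^8≡110, 136^16≡332, 136^32≡1370, 136^64≡1375, 136^128≡390, 136^256≡587 (mod 1471).
136^368 = 136^(256+64+32+16) ≡ 149 (mod 1471).
Check: 149² = 22201 ≡ 136 (mod 1471). The two roots are 149 and 1322.

149, 1322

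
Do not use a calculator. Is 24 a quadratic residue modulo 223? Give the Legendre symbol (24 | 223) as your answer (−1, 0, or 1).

Pull out 2^3: since 223 ≡ 7 (mod 8), (2/223) = +1, so (2/223)^3 = +1.
Reciprocity: 3 ≡ 3 and 223 ≡ 3 (mod 4), so (3/223) = −(223/3).
Reduce top mod 3: now compute (1/3).
Reached (1/3) = 1. Collecting the sign flips along the way, the symbol is -1.

-1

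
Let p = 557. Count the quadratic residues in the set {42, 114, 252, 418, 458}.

4

(42/557) = +1 → QR.
(114/557) = +1 → QR.
(252/557) = +1 → QR.
(418/557) = +1 → QR.
(458/557) = -1 → non-residue.
Total quadratic residues among the 5: 4.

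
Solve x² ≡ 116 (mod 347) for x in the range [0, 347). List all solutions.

84, 263

Since 347 ≡ 3 (mod 4), a square root of 116 is 116^((347+1)/4) = 116^87 mod 347.
Repeated squaring: 116^2≡270, 116^4≡30, 116^8≡206, 116^16≡102, 116^32≡341, 116^64≡36 (mod 347).
116^87 = 116^(64+16+4+2+1) ≡ 263 (mod 347).
Check: 263² = 69169 ≡ 116 (mod 347). The two roots are 84 and 263.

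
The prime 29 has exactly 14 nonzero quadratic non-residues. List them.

Square k = 1,…,14 (k and 29−k give the same square):
1²=1, 2²=4, 3²=9, 4²=16, 5²=25, 6²≡7, 7²≡20, 8²≡6, 9²≡23, 10²≡13, 11²≡5, 12²≡28, 13²≡24, 14²≡22 (mod 29).
The residues are {1, 4, 5, 6, 7, 9, 13, 16, 20, 22, 23, 24, 25, 28}; the non-residues are the remaining 14 nonzero classes.

2,3,8,10,11,12,14,15,17,18,19,21,26,27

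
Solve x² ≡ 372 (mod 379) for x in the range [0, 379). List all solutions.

55, 324

Since 379 ≡ 3 (mod 4), a square root of 372 is 372^((379+1)/4) = 372^95 mod 379.
Repeated squaring: 372^2≡49, 372^4≡127, 372^8≡211, 372^16≡178, 372^32≡227, 372^64≡364 (mod 379).
372^95 = 372^(64+16+8+4+2+1) ≡ 324 (mod 379).
Check: 324² = 104976 ≡ 372 (mod 379). The two roots are 55 and 324.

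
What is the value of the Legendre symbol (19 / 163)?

-1

Reciprocity: 19 ≡ 3 and 163 ≡ 3 (mod 4), so (19/163) = −(163/19).
Reduce top mod 19: now compute (11/19).
Reciprocity: 11 ≡ 3 and 19 ≡ 3 (mod 4), so (11/19) = −(19/11).
Reduce top mod 11: now compute (8/11).
Pull out 2^3: since 11 ≡ 3 (mod 8), (2/11) = -1, so (2/11)^3 = -1.
Reached (1/11) = 1. Collecting the sign flips along the way, the symbol is -1.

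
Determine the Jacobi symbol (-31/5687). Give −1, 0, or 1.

1

First reduce: -31 ≡ 5656 (mod 5687).
Pull out 2^3: since 5687 ≡ 7 (mod 8), (2/5687) = +1, so (2/5687)^3 = +1.
Reciprocity: 707 ≡ 3 and 5687 ≡ 3 (mod 4), so (707/5687) = −(5687/707).
Reduce top mod 707: now compute (31/707).
Reciprocity: 31 ≡ 3 and 707 ≡ 3 (mod 4), so (31/707) = −(707/31).
Reduce top mod 31: now compute (25/31).
Reciprocity: 25 ≡ 1 and 31 ≡ 3 (mod 4), so (25/31) = +(31/25).
Reduce top mod 25: now compute (6/25).
Pull out 2: since 25 ≡ 1 (mod 8), (2/25) = +1.
Reciprocity: 3 ≡ 3 and 25 ≡ 1 (mod 4), so (3/25) = +(25/3).
Reduce top mod 3: now compute (1/3).
Reached (1/3) = 1. Collecting the sign flips along the way, the symbol is +1.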